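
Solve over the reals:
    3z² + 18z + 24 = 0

Factor: 3(z + 4)(z + 2) = 0.
So z = -4 or z = -2.

z = -4 or z = -2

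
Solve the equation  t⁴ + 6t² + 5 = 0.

Let u = t². The equation becomes u² + 6u + 5 = 0.
Factor: (u + 5)(u + 1) = 0, so u = -5 or u = -1.
t² = -5 < 0 has no real solution.
t² = -1 < 0 has no real solution.

No real solutions.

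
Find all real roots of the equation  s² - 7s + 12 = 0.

Factor: (s - 3)(s - 4) = 0.
So s = 3 or s = 4.

s = 3 or s = 4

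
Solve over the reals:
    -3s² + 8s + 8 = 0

s = -0.7749 or s = 3.4415

Discriminant: (8)² − 4·(-3)·8 = 160.
Quadratic formula: s = (-8 ± √160) / (-6).
So s = 4/3 - 2·√(10)/3 ≈ -0.7749 or s = 4/3 + 2·√(10)/3 ≈ 3.4415.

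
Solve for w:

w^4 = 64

w = -2.8284 or w = 2.8284

Let u = w^2. The equation becomes u^2 - 64 = 0.
Factor: (u + 8)(u - 8) = 0, so u = -8 or u = 8.
w^2 = -8 < 0 has no real solution.
w^2 = 8 gives w = +/-2*sqrt(2) ~= +/-2.8284.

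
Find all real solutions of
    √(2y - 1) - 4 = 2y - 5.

Isolate the radical: √(2y - 1) = 2y - 1.
Square both sides: 2y - 1 = (2y - 1)².
Expand and rearrange: 4y² - 6y + 2 = 0.
Solving gives y = 1 or y = 0.5.
Check each candidate in the original equation:
  y = 1: √(1) = 1, while 2y - 1 = 1 — valid.
  y = 0.5: √(0) = 0, while 2y - 1 = 0 — valid.

y = 0.5 or y = 1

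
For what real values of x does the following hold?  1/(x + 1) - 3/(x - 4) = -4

Multiply both sides by (x + 1)(x - 4):
(x - 4) - 3(x + 1) = -4(x + 1)(x - 4).
Expand and collect terms: -4x² + 14x + 23 = 0.
By the quadratic formula, x = (-14 ± √564) / -8, so x ≈ -1.2186 or x ≈ 4.7186.
Neither value makes a denominator zero (x ≠ -1, x ≠ 4), so both are valid.

x = -1.2186 or x = 4.7186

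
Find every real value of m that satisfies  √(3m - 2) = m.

m = 1 or m = 2

Square both sides: 3m - 2 = (m)².
Expand and rearrange: m² - 3m + 2 = 0.
Solving gives m = 2 or m = 1.
Check each candidate in the original equation:
  m = 2: √(4) = 2, while m = 2 — valid.
  m = 1: √(1) = 1, while m = 1 — valid.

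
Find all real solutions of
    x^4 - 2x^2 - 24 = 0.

x = -2.4495 or x = 2.4495

Let u = x^2. The equation becomes u^2 - 2u - 24 = 0.
Factor: (u - 6)(u + 4) = 0, so u = 6 or u = -4.
x^2 = 6 gives x = +/-sqrt(6) ~= +/-2.4495.
x^2 = -4 < 0 has no real solution.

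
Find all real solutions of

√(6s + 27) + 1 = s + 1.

s = 9

Isolate the radical: √(6s + 27) = s.
Square both sides: 6s + 27 = (s)².
Expand and rearrange: s² - 6s - 27 = 0.
Solving gives s = 9 or s = -3.
Check each candidate in the original equation:
  s = 9: √(81) = 9, while s = 9 — valid.
  s = -3: √(9) = 3, while s = -3 — extraneous.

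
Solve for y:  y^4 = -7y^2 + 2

y = -0.5243 or y = 0.5243

Let u = y^2. The equation becomes u^2 + 7u - 2 = 0.
By the quadratic formula, u = -7/2 + sqrt(57)/2 or u = -sqrt(57)/2 - 7/2.
y^2 = -7/2 + sqrt(57)/2 gives y = +/-sqrt(-7/2 + sqrt(57)/2) ~= +/-0.5243.
y^2 = -sqrt(57)/2 - 7/2 < 0 has no real solution.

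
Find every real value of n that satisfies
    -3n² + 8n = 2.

n = 0.2792 or n = 2.3874

Rearrange to standard form: -3n² + 8n - 2 = 0.
Discriminant: (8)² − 4·(-3)·(-2) = 40.
Quadratic formula: n = (-8 ± √40) / (-6).
So n = 4/3 - √(10)/3 ≈ 0.2792 or n = √(10)/3 + 4/3 ≈ 2.3874.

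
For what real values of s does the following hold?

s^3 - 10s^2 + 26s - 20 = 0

s = 1.5505 or s = 2 or s = 6.4495

Possible rational roots are divisors of -20. Testing s = 2 gives 0, so (s - 2) is a factor.
Divide: s^3 - 10s^2 + 26s - 20 = (s - 2)(s^2 - 8s + 10).
Apply the quadratic formula to s^2 - 8s + 10 = 0: s = (8 +/- sqrt(24))/2, i.e. s ~= 6.4495 or s ~= 1.5505.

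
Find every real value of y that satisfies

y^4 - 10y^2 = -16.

Let u = y^2. The equation becomes u^2 - 10u + 16 = 0.
Factor: (u - 8)(u - 2) = 0, so u = 8 or u = 2.
y^2 = 8 gives y = +/-2*sqrt(2) ~= +/-2.8284.
y^2 = 2 gives y = +/-sqrt(2) ~= +/-1.4142.

y = -2.8284 or y = -1.4142 or y = 1.4142 or y = 2.8284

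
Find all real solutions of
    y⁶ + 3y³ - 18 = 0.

Let u = y³. The equation becomes u² + 3u - 18 = 0.
Factor: (u + 6)(u - 3) = 0, so u = -6 or u = 3.
y³ = -6 gives y = -∛(6) ≈ -1.8171.
y³ = 3 gives y = ∛(3) ≈ 1.4422.

y = -1.8171 or y = 1.4422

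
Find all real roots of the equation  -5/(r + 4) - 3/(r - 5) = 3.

Multiply both sides by (r + 4)(r - 5):
-5(r - 5) - 3(r + 4) = 3(r + 4)(r - 5).
Expand and collect terms: 3r² + 5r - 73 = 0.
By the quadratic formula, r = (-5 ± √901) / 6, so r ≈ 4.1694 or r ≈ -5.8361.
Neither value makes a denominator zero (r ≠ -4, r ≠ 5), so both are valid.

r = -5.8361 or r = 4.1694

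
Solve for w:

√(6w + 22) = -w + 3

w = -1

Square both sides: 6w + 22 = (-w + 3)².
Expand and rearrange: w² - 12w - 13 = 0.
Solving gives w = 13 or w = -1.
Check each candidate in the original equation:
  w = 13: √(100) = 10, while -w + 3 = -10 — extraneous.
  w = -1: √(16) = 4, while -w + 3 = 4 — valid.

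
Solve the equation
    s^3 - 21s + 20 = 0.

s = -5 or s = 1 or s = 4

Possible rational roots are divisors of 20. Testing s = -5 gives 0, so (s + 5) is a factor.
Divide: s^3 - 21s + 20 = (s + 5)(s^2 - 5s + 4).
Factor the quadratic: s = 4 or s = 1.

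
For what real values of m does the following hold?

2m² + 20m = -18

m = -9 or m = -1

Bring every term to one side: 2m² + 20m + 18 = 0.
Factor: 2(m + 9)(m + 1) = 0.
So m = -9 or m = -1.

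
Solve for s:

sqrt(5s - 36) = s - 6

Square both sides: 5s - 36 = (s - 6)^2.
Expand and rearrange: s^2 - 17s + 72 = 0.
Solving gives s = 9 or s = 8.
Check each candidate in the original equation:
  s = 9: sqrt(9) = 3, while s - 6 = 3 — valid.
  s = 8: sqrt(4) = 2, while s - 6 = 2 — valid.

s = 8 or s = 9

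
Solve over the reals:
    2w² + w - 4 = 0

Discriminant: (1)² − 4·2·(-4) = 33.
Quadratic formula: w = (-1 ± √33) / 4.
So w = -1/4 + √(33)/4 ≈ 1.1861 or w = -√(33)/4 - 1/4 ≈ -1.6861.

w = -1.6861 or w = 1.1861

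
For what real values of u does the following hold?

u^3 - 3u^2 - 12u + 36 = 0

Possible rational roots are divisors of 36. Testing u = 3 gives 0, so (u - 3) is a factor.
Divide: u^3 - 3u^2 - 12u + 36 = (u - 3)(u^2 - 12).
Apply the quadratic formula to u^2 - 12 = 0: u = (0 +/- sqrt(48))/2, i.e. u ~= 3.4641 or u ~= -3.4641.

u = -3.4641 or u = 3 or u = 3.4641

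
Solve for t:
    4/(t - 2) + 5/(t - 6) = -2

t = -1.0895 or t = 4.5895

Multiply both sides by (t - 2)(t - 6):
4(t - 6) + 5(t - 2) = -2(t - 2)(t - 6).
Expand and collect terms: -2t^2 + 7t + 10 = 0.
By the quadratic formula, t = (-7 +/- sqrt(129)) / -4, so t ~= -1.0895 or t ~= 4.5895.
Neither value makes a denominator zero (t != 2, t != 6), so both are valid.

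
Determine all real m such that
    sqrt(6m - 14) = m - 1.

m = 3 or m = 5

Square both sides: 6m - 14 = (m - 1)^2.
Expand and rearrange: m^2 - 8m + 15 = 0.
Solving gives m = 5 or m = 3.
Check each candidate in the original equation:
  m = 5: sqrt(16) = 4, while m - 1 = 4 — valid.
  m = 3: sqrt(4) = 2, while m - 1 = 2 — valid.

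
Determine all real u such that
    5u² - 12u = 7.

u = -0.4852 or u = 2.8852

Rearrange to standard form: 5u² - 12u - 7 = 0.
Discriminant: (-12)² − 4·5·(-7) = 284.
Quadratic formula: u = (12 ± √284) / 10.
So u = 6/5 + √(71)/5 ≈ 2.8852 or u = 6/5 - √(71)/5 ≈ -0.4852.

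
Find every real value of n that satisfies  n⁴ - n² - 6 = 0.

Let u = n². The equation becomes u² - u - 6 = 0.
Factor: (u + 2)(u - 3) = 0, so u = -2 or u = 3.
n² = -2 < 0 has no real solution.
n² = 3 gives n = ±√(3) ≈ ±1.7321.

n = -1.7321 or n = 1.7321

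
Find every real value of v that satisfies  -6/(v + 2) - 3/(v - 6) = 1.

v = -9.4462 or v = 4.4462

Multiply both sides by (v + 2)(v - 6):
-6(v - 6) - 3(v + 2) = (v + 2)(v - 6).
Expand and collect terms: v² + 5v - 42 = 0.
By the quadratic formula, v = (-5 ± √193) / 2, so v ≈ 4.4462 or v ≈ -9.4462.
Neither value makes a denominator zero (v ≠ -2, v ≠ 6), so both are valid.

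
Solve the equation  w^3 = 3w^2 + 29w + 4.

w = -4 or w = -0.1401 or w = 7.1401

Rearrange: w^3 - 3w^2 - 29w - 4 = 0.
Possible rational roots are divisors of -4. Testing w = -4 gives 0, so (w + 4) is a factor.
Divide: w^3 - 3w^2 - 29w - 4 = (w + 4)(w^2 - 7w - 1).
Apply the quadratic formula to w^2 - 7w - 1 = 0: w = (7 +/- sqrt(53))/2, i.e. w ~= 7.1401 or w ~= -0.1401.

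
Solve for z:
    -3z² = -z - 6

Rearrange to standard form: -3z² + z + 6 = 0.
Discriminant: (1)² − 4·(-3)·6 = 73.
Quadratic formula: z = (-1 ± √73) / (-6).
So z = 1/6 - √(73)/6 ≈ -1.2573 or z = 1/6 + √(73)/6 ≈ 1.5907.

z = -1.2573 or z = 1.5907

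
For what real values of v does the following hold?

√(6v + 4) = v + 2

v = 0 or v = 2

Square both sides: 6v + 4 = (v + 2)².
Expand and rearrange: v² - 2v = 0.
Solving gives v = 2 or v = 0.
Check each candidate in the original equation:
  v = 2: √(16) = 4, while v + 2 = 4 — valid.
  v = 0: √(4) = 2, while v + 2 = 2 — valid.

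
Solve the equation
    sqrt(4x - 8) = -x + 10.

x = 6

Square both sides: 4x - 8 = (-x + 10)^2.
Expand and rearrange: x^2 - 24x + 108 = 0.
Solving gives x = 18 or x = 6.
Check each candidate in the original equation:
  x = 18: sqrt(64) = 8, while -x + 10 = -8 — extraneous.
  x = 6: sqrt(16) = 4, while -x + 10 = 4 — valid.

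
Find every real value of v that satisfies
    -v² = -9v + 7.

Rearrange to standard form: -v² + 9v - 7 = 0.
Discriminant: (9)² − 4·(-1)·(-7) = 53.
Quadratic formula: v = (-9 ± √53) / (-2).
So v = 9/2 - √(53)/2 ≈ 0.8599 or v = √(53)/2 + 9/2 ≈ 8.1401.

v = 0.8599 or v = 8.1401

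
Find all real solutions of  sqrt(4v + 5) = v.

v = 5

Square both sides: 4v + 5 = (v)^2.
Expand and rearrange: v^2 - 4v - 5 = 0.
Solving gives v = 5 or v = -1.
Check each candidate in the original equation:
  v = 5: sqrt(25) = 5, while v = 5 — valid.
  v = -1: sqrt(1) = 1, while v = -1 — extraneous.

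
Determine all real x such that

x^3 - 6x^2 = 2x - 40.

x = -2.3166 or x = 4 or x = 4.3166

Rearrange: x^3 - 6x^2 - 2x + 40 = 0.
Possible rational roots are divisors of 40. Testing x = 4 gives 0, so (x - 4) is a factor.
Divide: x^3 - 6x^2 - 2x + 40 = (x - 4)(x^2 - 2x - 10).
Apply the quadratic formula to x^2 - 2x - 10 = 0: x = (2 +/- sqrt(44))/2, i.e. x ~= 4.3166 or x ~= -2.3166.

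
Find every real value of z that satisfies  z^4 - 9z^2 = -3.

z = -2.9417 or z = -0.5888 or z = 0.5888 or z = 2.9417

Let u = z^2. The equation becomes u^2 - 9u + 3 = 0.
By the quadratic formula, u = sqrt(69)/2 + 9/2 or u = 9/2 - sqrt(69)/2.
z^2 = sqrt(69)/2 + 9/2 gives z = +/-sqrt(sqrt(69)/2 + 9/2) ~= +/-2.9417.
z^2 = 9/2 - sqrt(69)/2 gives z = +/-sqrt(9/2 - sqrt(69)/2) ~= +/-0.5888.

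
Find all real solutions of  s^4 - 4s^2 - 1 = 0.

Let u = s^2. The equation becomes u^2 - 4u - 1 = 0.
By the quadratic formula, u = 2 + sqrt(5) or u = 2 - sqrt(5).
s^2 = 2 + sqrt(5) gives s = +/-sqrt(2 + sqrt(5)) ~= +/-2.0582.
s^2 = 2 - sqrt(5) < 0 has no real solution.

s = -2.0582 or s = 2.0582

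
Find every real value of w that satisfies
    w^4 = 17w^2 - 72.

w = -3 or w = -2.8284 or w = 2.8284 or w = 3

Let u = w^2. The equation becomes u^2 - 17u + 72 = 0.
Factor: (u - 8)(u - 9) = 0, so u = 8 or u = 9.
w^2 = 8 gives w = +/-2*sqrt(2) ~= +/-2.8284.
w^2 = 9 gives w = +/-3.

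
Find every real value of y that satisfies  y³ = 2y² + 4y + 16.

Rearrange: y³ - 2y² - 4y - 16 = 0.
Possible rational roots are divisors of -16. Testing y = 4 gives 0, so (y - 4) is a factor.
Divide: y³ - 2y² - 4y - 16 = (y - 4)(y² + 2y + 4).
The quadratic y² + 2y + 4 has discriminant -12 < 0, so no further real roots.

y = 4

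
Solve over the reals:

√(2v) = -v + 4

v = 2

Square both sides: 2v = (-v + 4)².
Expand and rearrange: v² - 10v + 16 = 0.
Solving gives v = 8 or v = 2.
Check each candidate in the original equation:
  v = 8: √(16) = 4, while -v + 4 = -4 — extraneous.
  v = 2: √(4) = 2, while -v + 4 = 2 — valid.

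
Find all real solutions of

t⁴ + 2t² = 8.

Let u = t². The equation becomes u² + 2u - 8 = 0.
Factor: (u - 2)(u + 4) = 0, so u = 2 or u = -4.
t² = 2 gives t = ±√(2) ≈ ±1.4142.
t² = -4 < 0 has no real solution.

t = -1.4142 or t = 1.4142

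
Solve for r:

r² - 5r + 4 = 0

r = 1 or r = 4

Factor: (r - 1)(r - 4) = 0.
So r = 1 or r = 4.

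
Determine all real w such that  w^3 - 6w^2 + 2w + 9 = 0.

Possible rational roots are divisors of 9. Testing w = -1 gives 0, so (w + 1) is a factor.
Divide: w^3 - 6w^2 + 2w + 9 = (w + 1)(w^2 - 7w + 9).
Apply the quadratic formula to w^2 - 7w + 9 = 0: w = (7 +/- sqrt(13))/2, i.e. w ~= 5.3028 or w ~= 1.6972.

w = -1 or w = 1.6972 or w = 5.3028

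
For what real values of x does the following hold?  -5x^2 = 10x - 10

Rearrange to standard form: -5x^2 - 10x + 10 = 0.
Discriminant: (-10)^2 - 4*(-5)*10 = 300.
Quadratic formula: x = (10 +/- sqrt(300)) / (-10).
So x = -sqrt(3) - 1 ~= -2.7321 or x = -1 + sqrt(3) ~= 0.7321.

x = -2.7321 or x = 0.7321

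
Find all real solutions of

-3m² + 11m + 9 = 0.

Discriminant: (11)² − 4·(-3)·9 = 229.
Quadratic formula: m = (-11 ± √229) / (-6).
So m = 11/6 - √(229)/6 ≈ -0.6888 or m = 11/6 + √(229)/6 ≈ 4.3555.

m = -0.6888 or m = 4.3555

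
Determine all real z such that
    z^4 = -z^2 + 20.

Let u = z^2. The equation becomes u^2 + u - 20 = 0.
Factor: (u + 5)(u - 4) = 0, so u = -5 or u = 4.
z^2 = -5 < 0 has no real solution.
z^2 = 4 gives z = +/-2.

z = -2 or z = 2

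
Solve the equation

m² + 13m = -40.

Bring every term to one side: m² + 13m + 40 = 0.
Factor: (m + 8)(m + 5) = 0.
So m = -8 or m = -5.

m = -8 or m = -5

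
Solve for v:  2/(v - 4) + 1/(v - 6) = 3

v = 4.5426 or v = 6.4574

Multiply both sides by (v - 4)(v - 6):
2(v - 6) + (v - 4) = 3(v - 4)(v - 6).
Expand and collect terms: 3v² - 33v + 88 = 0.
By the quadratic formula, v = (33 ± √33) / 6, so v ≈ 6.4574 or v ≈ 4.5426.
Neither value makes a denominator zero (v ≠ 4, v ≠ 6), so both are valid.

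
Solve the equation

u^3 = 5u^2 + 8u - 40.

u = -2.8284 or u = 2.8284 or u = 5

Rearrange: u^3 - 5u^2 - 8u + 40 = 0.
Possible rational roots are divisors of 40. Testing u = 5 gives 0, so (u - 5) is a factor.
Divide: u^3 - 5u^2 - 8u + 40 = (u - 5)(u^2 - 8).
Apply the quadratic formula to u^2 - 8 = 0: u = (0 +/- sqrt(32))/2, i.e. u ~= 2.8284 or u ~= -2.8284.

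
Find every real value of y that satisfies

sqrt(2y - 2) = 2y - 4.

Square both sides: 2y - 2 = (2y - 4)^2.
Expand and rearrange: 4y^2 - 18y + 18 = 0.
Solving gives y = 3 or y = 1.5.
Check each candidate in the original equation:
  y = 3: sqrt(4) = 2, while 2y - 4 = 2 — valid.
  y = 1.5: sqrt(1) = 1, while 2y - 4 = -1 — extraneous.

y = 3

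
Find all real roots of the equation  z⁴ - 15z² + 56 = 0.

Let u = z². The equation becomes u² - 15u + 56 = 0.
Factor: (u - 8)(u - 7) = 0, so u = 8 or u = 7.
z² = 8 gives z = ±2·√(2) ≈ ±2.8284.
z² = 7 gives z = ±√(7) ≈ ±2.6458.

z = -2.8284 or z = -2.6458 or z = 2.6458 or z = 2.8284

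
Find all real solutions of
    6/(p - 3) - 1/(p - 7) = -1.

Multiply both sides by (p - 3)(p - 7):
6(p - 7) - (p - 3) = -(p - 3)(p - 7).
Expand and collect terms: -p² + 5p + 18 = 0.
By the quadratic formula, p = (-5 ± √97) / -2, so p ≈ -2.4244 or p ≈ 7.4244.
Neither value makes a denominator zero (p ≠ 3, p ≠ 7), so both are valid.

p = -2.4244 or p = 7.4244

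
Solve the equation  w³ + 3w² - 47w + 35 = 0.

w = -8.7958 or w = 0.7958 or w = 5

Possible rational roots are divisors of 35. Testing w = 5 gives 0, so (w - 5) is a factor.
Divide: w³ + 3w² - 47w + 35 = (w - 5)(w² + 8w - 7).
Apply the quadratic formula to w² + 8w - 7 = 0: w = (-8 ± √92)/2, i.e. w ≈ 0.7958 or w ≈ -8.7958.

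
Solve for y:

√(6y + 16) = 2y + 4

Square both sides: 6y + 16 = (2y + 4)².
Expand and rearrange: 4y² + 10y = 0.
Solving gives y = 0 or y = -2.5.
Check each candidate in the original equation:
  y = 0: √(16) = 4, while 2y + 4 = 4 — valid.
  y = -2.5: √(1) = 1, while 2y + 4 = -1 — extraneous.

y = 0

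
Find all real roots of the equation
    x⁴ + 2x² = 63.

x = -2.6458 or x = 2.6458

Let u = x². The equation becomes u² + 2u - 63 = 0.
Factor: (u + 9)(u - 7) = 0, so u = -9 or u = 7.
x² = -9 < 0 has no real solution.
x² = 7 gives x = ±√(7) ≈ ±2.6458.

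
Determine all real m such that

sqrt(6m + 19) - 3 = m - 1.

m = 5

Isolate the radical: sqrt(6m + 19) = m + 2.
Square both sides: 6m + 19 = (m + 2)^2.
Expand and rearrange: m^2 - 2m - 15 = 0.
Solving gives m = 5 or m = -3.
Check each candidate in the original equation:
  m = 5: sqrt(49) = 7, while m + 2 = 7 — valid.
  m = -3: sqrt(1) = 1, while m + 2 = -1 — extraneous.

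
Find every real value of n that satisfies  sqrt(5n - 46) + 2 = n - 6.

n = 10 or n = 11

Isolate the radical: sqrt(5n - 46) = n - 8.
Square both sides: 5n - 46 = (n - 8)^2.
Expand and rearrange: n^2 - 21n + 110 = 0.
Solving gives n = 11 or n = 10.
Check each candidate in the original equation:
  n = 11: sqrt(9) = 3, while n - 8 = 3 — valid.
  n = 10: sqrt(4) = 2, while n - 8 = 2 — valid.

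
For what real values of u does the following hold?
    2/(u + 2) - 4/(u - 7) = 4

Multiply both sides by (u + 2)(u - 7):
2(u - 7) - 4(u + 2) = 4(u + 2)(u - 7).
Expand and collect terms: 4u^2 - 18u - 34 = 0.
By the quadratic formula, u = (18 +/- sqrt(868)) / 8, so u ~= 5.9327 or u ~= -1.4327.
Neither value makes a denominator zero (u != -2, u != 7), so both are valid.

u = -1.4327 or u = 5.9327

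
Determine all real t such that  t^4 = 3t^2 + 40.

t = -2.8284 or t = 2.8284

Let u = t^2. The equation becomes u^2 - 3u - 40 = 0.
Factor: (u - 8)(u + 5) = 0, so u = 8 or u = -5.
t^2 = 8 gives t = +/-2*sqrt(2) ~= +/-2.8284.
t^2 = -5 < 0 has no real solution.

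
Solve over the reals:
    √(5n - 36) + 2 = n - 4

Isolate the radical: √(5n - 36) = n - 6.
Square both sides: 5n - 36 = (n - 6)².
Expand and rearrange: n² - 17n + 72 = 0.
Solving gives n = 9 or n = 8.
Check each candidate in the original equation:
  n = 9: √(9) = 3, while n - 6 = 3 — valid.
  n = 8: √(4) = 2, while n - 6 = 2 — valid.

n = 8 or n = 9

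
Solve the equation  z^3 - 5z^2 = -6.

Rearrange: z^3 - 5z^2 + 6 = 0.
Possible rational roots are divisors of 6. Testing z = -1 gives 0, so (z + 1) is a factor.
Divide: z^3 - 5z^2 + 6 = (z + 1)(z^2 - 6z + 6).
Apply the quadratic formula to z^2 - 6z + 6 = 0: z = (6 +/- sqrt(12))/2, i.e. z ~= 4.7321 or z ~= 1.2679.

z = -1 or z = 1.2679 or z = 4.7321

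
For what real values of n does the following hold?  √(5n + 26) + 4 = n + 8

n = 2

Isolate the radical: √(5n + 26) = n + 4.
Square both sides: 5n + 26 = (n + 4)².
Expand and rearrange: n² + 3n - 10 = 0.
Solving gives n = 2 or n = -5.
Check each candidate in the original equation:
  n = 2: √(36) = 6, while n + 4 = 6 — valid.
  n = -5: √(1) = 1, while n + 4 = -1 — extraneous.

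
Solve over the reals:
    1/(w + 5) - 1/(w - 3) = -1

w = -5.899 or w = 3.899

Multiply both sides by (w + 5)(w - 3):
(w - 3) - (w + 5) = -(w + 5)(w - 3).
Expand and collect terms: -w² - 2w + 23 = 0.
By the quadratic formula, w = (2 ± √96) / -2, so w ≈ -5.899 or w ≈ 3.899.
Neither value makes a denominator zero (w ≠ -5, w ≠ 3), so both are valid.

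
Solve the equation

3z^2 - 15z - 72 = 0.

z = -3 or z = 8

Factor: 3(z + 3)(z - 8) = 0.
So z = -3 or z = 8.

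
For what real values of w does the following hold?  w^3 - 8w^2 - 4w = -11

Rearrange: w^3 - 8w^2 - 4w + 11 = 0.
Possible rational roots are divisors of 11. Testing w = 1 gives 0, so (w - 1) is a factor.
Divide: w^3 - 8w^2 - 4w + 11 = (w - 1)(w^2 - 7w - 11).
Apply the quadratic formula to w^2 - 7w - 11 = 0: w = (7 +/- sqrt(93))/2, i.e. w ~= 8.3218 or w ~= -1.3218.

w = -1.3218 or w = 1 or w = 8.3218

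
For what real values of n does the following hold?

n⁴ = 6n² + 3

n = -2.5425 or n = 2.5425

Let u = n². The equation becomes u² - 6u - 3 = 0.
By the quadratic formula, u = 3 + 2·√(3) or u = 3 - 2·√(3).
n² = 3 + 2·√(3) gives n = ±√(3 + 2·√(3)) ≈ ±2.5425.
n² = 3 - 2·√(3) < 0 has no real solution.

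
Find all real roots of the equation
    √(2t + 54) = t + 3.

t = 5

Square both sides: 2t + 54 = (t + 3)².
Expand and rearrange: t² + 4t - 45 = 0.
Solving gives t = 5 or t = -9.
Check each candidate in the original equation:
  t = 5: √(64) = 8, while t + 3 = 8 — valid.
  t = -9: √(36) = 6, while t + 3 = -6 — extraneous.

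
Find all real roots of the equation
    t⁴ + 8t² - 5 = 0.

t = -0.7633 or t = 0.7633

Let u = t². The equation becomes u² + 8u - 5 = 0.
By the quadratic formula, u = -4 + √(21) or u = -√(21) - 4.
t² = -4 + √(21) gives t = ±√(-4 + √(21)) ≈ ±0.7633.
t² = -√(21) - 4 < 0 has no real solution.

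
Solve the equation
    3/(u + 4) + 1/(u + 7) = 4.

Multiply both sides by (u + 4)(u + 7):
3(u + 7) + (u + 4) = 4(u + 4)(u + 7).
Expand and collect terms: 4u² + 40u + 87 = 0.
By the quadratic formula, u = (-40 ± √208) / 8, so u ≈ -3.1972 or u ≈ -6.8028.
Neither value makes a denominator zero (u ≠ -4, u ≠ -7), so both are valid.

u = -6.8028 or u = -3.1972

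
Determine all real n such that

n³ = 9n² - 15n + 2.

Rearrange: n³ - 9n² + 15n - 2 = 0.
Possible rational roots are divisors of -2. Testing n = 2 gives 0, so (n - 2) is a factor.
Divide: n³ - 9n² + 15n - 2 = (n - 2)(n² - 7n + 1).
Apply the quadratic formula to n² - 7n + 1 = 0: n = (7 ± √45)/2, i.e. n ≈ 6.8541 or n ≈ 0.1459.

n = 0.1459 or n = 2 or n = 6.8541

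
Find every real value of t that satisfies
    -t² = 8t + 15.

t = -5 or t = -3

Bring every term to one side: -t² - 8t - 15 = 0.
Factor: -1(t + 3)(t + 5) = 0.
So t = -3 or t = -5.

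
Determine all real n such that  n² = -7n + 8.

Bring every term to one side: n² + 7n - 8 = 0.
Factor: (n + 8)(n - 1) = 0.
So n = -8 or n = 1.

n = -8 or n = 1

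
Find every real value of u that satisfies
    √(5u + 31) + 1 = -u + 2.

Isolate the radical: √(5u + 31) = -u + 1.
Square both sides: 5u + 31 = (-u + 1)².
Expand and rearrange: u² - 7u - 30 = 0.
Solving gives u = 10 or u = -3.
Check each candidate in the original equation:
  u = 10: √(81) = 9, while -u + 1 = -9 — extraneous.
  u = -3: √(16) = 4, while -u + 1 = 4 — valid.

u = -3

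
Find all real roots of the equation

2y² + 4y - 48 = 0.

y = -6 or y = 4

Factor: 2(y - 4)(y + 6) = 0.
So y = 4 or y = -6.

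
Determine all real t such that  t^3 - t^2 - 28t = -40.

t = -5.4641 or t = 1.4641 or t = 5

Rearrange: t^3 - t^2 - 28t + 40 = 0.
Possible rational roots are divisors of 40. Testing t = 5 gives 0, so (t - 5) is a factor.
Divide: t^3 - t^2 - 28t + 40 = (t - 5)(t^2 + 4t - 8).
Apply the quadratic formula to t^2 + 4t - 8 = 0: t = (-4 +/- sqrt(48))/2, i.e. t ~= 1.4641 or t ~= -5.4641.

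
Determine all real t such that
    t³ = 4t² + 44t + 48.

t = -4 or t = -1.2915 or t = 9.2915

Rearrange: t³ - 4t² - 44t - 48 = 0.
Possible rational roots are divisors of -48. Testing t = -4 gives 0, so (t + 4) is a factor.
Divide: t³ - 4t² - 44t - 48 = (t + 4)(t² - 8t - 12).
Apply the quadratic formula to t² - 8t - 12 = 0: t = (8 ± √112)/2, i.e. t ≈ 9.2915 or t ≈ -1.2915.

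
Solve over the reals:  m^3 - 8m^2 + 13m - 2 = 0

m = 0.1716 or m = 2 or m = 5.8284

Possible rational roots are divisors of -2. Testing m = 2 gives 0, so (m - 2) is a factor.
Divide: m^3 - 8m^2 + 13m - 2 = (m - 2)(m^2 - 6m + 1).
Apply the quadratic formula to m^2 - 6m + 1 = 0: m = (6 +/- sqrt(32))/2, i.e. m ~= 5.8284 or m ~= 0.1716.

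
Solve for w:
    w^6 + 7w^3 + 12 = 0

Let u = w^3. The equation becomes u^2 + 7u + 12 = 0.
Factor: (u + 3)(u + 4) = 0, so u = -3 or u = -4.
w^3 = -3 gives w = -(3)^(1/3) ~= -1.4422.
w^3 = -4 gives w = -(4)^(1/3) ~= -1.5874.

w = -1.5874 or w = -1.4422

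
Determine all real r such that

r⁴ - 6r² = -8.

r = -2 or r = -1.4142 or r = 1.4142 or r = 2

Let u = r². The equation becomes u² - 6u + 8 = 0.
Factor: (u - 2)(u - 4) = 0, so u = 2 or u = 4.
r² = 2 gives r = ±√(2) ≈ ±1.4142.
r² = 4 gives r = ±2.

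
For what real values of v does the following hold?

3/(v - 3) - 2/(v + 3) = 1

v = -4.4244 or v = 5.4244

Multiply both sides by (v - 3)(v + 3):
3(v + 3) - 2(v - 3) = (v - 3)(v + 3).
Expand and collect terms: v² - v - 24 = 0.
By the quadratic formula, v = (1 ± √97) / 2, so v ≈ 5.4244 or v ≈ -4.4244.
Neither value makes a denominator zero (v ≠ 3, v ≠ -3), so both are valid.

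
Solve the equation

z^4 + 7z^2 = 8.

z = -1 or z = 1

Let u = z^2. The equation becomes u^2 + 7u - 8 = 0.
Factor: (u - 1)(u + 8) = 0, so u = 1 or u = -8.
z^2 = 1 gives z = +/-1.
z^2 = -8 < 0 has no real solution.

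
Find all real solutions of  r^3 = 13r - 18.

r = -4.1623 or r = 2 or r = 2.1623

Rearrange: r^3 - 13r + 18 = 0.
Possible rational roots are divisors of 18. Testing r = 2 gives 0, so (r - 2) is a factor.
Divide: r^3 - 13r + 18 = (r - 2)(r^2 + 2r - 9).
Apply the quadratic formula to r^2 + 2r - 9 = 0: r = (-2 +/- sqrt(40))/2, i.e. r ~= 2.1623 or r ~= -4.1623.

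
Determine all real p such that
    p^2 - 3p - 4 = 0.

p = -1 or p = 4

Factor: (p - 4)(p + 1) = 0.
So p = 4 or p = -1.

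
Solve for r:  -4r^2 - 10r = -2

r = -2.6861 or r = 0.1861

Rearrange to standard form: -4r^2 - 10r + 2 = 0.
Discriminant: (-10)^2 - 4*(-4)*2 = 132.
Quadratic formula: r = (10 +/- sqrt(132)) / (-8).
So r = -sqrt(33)/4 - 5/4 ~= -2.6861 or r = -5/4 + sqrt(33)/4 ~= 0.1861.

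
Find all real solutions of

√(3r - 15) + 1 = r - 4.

r = 5 or r = 8

Isolate the radical: √(3r - 15) = r - 5.
Square both sides: 3r - 15 = (r - 5)².
Expand and rearrange: r² - 13r + 40 = 0.
Solving gives r = 8 or r = 5.
Check each candidate in the original equation:
  r = 8: √(9) = 3, while r - 5 = 3 — valid.
  r = 5: √(0) = 0, while r - 5 = 0 — valid.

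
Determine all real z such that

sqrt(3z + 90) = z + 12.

Square both sides: 3z + 90 = (z + 12)^2.
Expand and rearrange: z^2 + 21z + 54 = 0.
Solving gives z = -3 or z = -18.
Check each candidate in the original equation:
  z = -3: sqrt(81) = 9, while z + 12 = 9 — valid.
  z = -18: sqrt(36) = 6, while z + 12 = -6 — extraneous.

z = -3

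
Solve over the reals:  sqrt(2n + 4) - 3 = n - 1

n = -2 or n = 0

Isolate the radical: sqrt(2n + 4) = n + 2.
Square both sides: 2n + 4 = (n + 2)^2.
Expand and rearrange: n^2 + 2n = 0.
Solving gives n = 0 or n = -2.
Check each candidate in the original equation:
  n = 0: sqrt(4) = 2, while n + 2 = 2 — valid.
  n = -2: sqrt(0) = 0, while n + 2 = 0 — valid.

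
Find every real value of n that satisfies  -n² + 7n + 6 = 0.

Discriminant: (7)² − 4·(-1)·6 = 73.
Quadratic formula: n = (-7 ± √73) / (-2).
So n = 7/2 - √(73)/2 ≈ -0.772 or n = 7/2 + √(73)/2 ≈ 7.772.

n = -0.772 or n = 7.772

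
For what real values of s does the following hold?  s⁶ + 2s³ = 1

s = -1.3415 or s = 0.7454

Let u = s³. The equation becomes u² + 2u - 1 = 0.
By the quadratic formula, u = -1 + √(2) or u = -√(2) - 1.
s³ = -1 + √(2) gives s = ∛(-1 + √(2)) ≈ 0.7454.
s³ = -√(2) - 1 gives s = -∛(1 + √(2)) ≈ -1.3415.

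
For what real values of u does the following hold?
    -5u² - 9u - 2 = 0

Discriminant: (-9)² − 4·(-5)·(-2) = 41.
Quadratic formula: u = (9 ± √41) / (-10).
So u = -9/10 - √(41)/10 ≈ -1.5403 or u = -9/10 + √(41)/10 ≈ -0.2597.

u = -1.5403 or u = -0.2597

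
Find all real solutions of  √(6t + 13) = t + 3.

Square both sides: 6t + 13 = (t + 3)².
Expand and rearrange: t² - 4 = 0.
Solving gives t = 2 or t = -2.
Check each candidate in the original equation:
  t = 2: √(25) = 5, while t + 3 = 5 — valid.
  t = -2: √(1) = 1, while t + 3 = 1 — valid.

t = -2 or t = 2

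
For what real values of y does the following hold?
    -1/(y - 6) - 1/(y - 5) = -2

y = 5.2929 or y = 6.7071

Multiply both sides by (y - 6)(y - 5):
-(y - 5) - (y - 6) = -2(y - 6)(y - 5).
Expand and collect terms: -2y² + 24y - 71 = 0.
By the quadratic formula, y = (-24 ± √8) / -4, so y ≈ 5.2929 or y ≈ 6.7071.
Neither value makes a denominator zero (y ≠ 6, y ≠ 5), so both are valid.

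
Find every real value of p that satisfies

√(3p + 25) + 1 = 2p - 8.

Isolate the radical: √(3p + 25) = 2p - 9.
Square both sides: 3p + 25 = (2p - 9)².
Expand and rearrange: 4p² - 39p + 56 = 0.
Solving gives p = 8 or p = 1.75.
Check each candidate in the original equation:
  p = 8: √(49) = 7, while 2p - 9 = 7 — valid.
  p = 1.75: √(30.25) = 5.5, while 2p - 9 = -5.5 — extraneous.

p = 8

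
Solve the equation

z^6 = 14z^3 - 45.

Let u = z^3. The equation becomes u^2 - 14u + 45 = 0.
Factor: (u - 5)(u - 9) = 0, so u = 5 or u = 9.
z^3 = 5 gives z = (5)^(1/3) ~= 1.71.
z^3 = 9 gives z = (9)^(1/3) ~= 2.0801.

z = 1.71 or z = 2.0801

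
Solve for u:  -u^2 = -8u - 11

u = -1.1962 or u = 9.1962

Rearrange to standard form: -u^2 + 8u + 11 = 0.
Discriminant: (8)^2 - 4*(-1)*11 = 108.
Quadratic formula: u = (-8 +/- sqrt(108)) / (-2).
So u = 4 - 3*sqrt(3) ~= -1.1962 or u = 4 + 3*sqrt(3) ~= 9.1962.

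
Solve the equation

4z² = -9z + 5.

Rearrange to standard form: 4z² + 9z - 5 = 0.
Discriminant: (9)² − 4·4·(-5) = 161.
Quadratic formula: z = (-9 ± √161) / 8.
So z = -9/8 + √(161)/8 ≈ 0.4611 or z = -√(161)/8 - 9/8 ≈ -2.7111.

z = -2.7111 or z = 0.4611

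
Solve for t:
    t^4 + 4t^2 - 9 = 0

t = -1.2671 or t = 1.2671

Let u = t^2. The equation becomes u^2 + 4u - 9 = 0.
By the quadratic formula, u = -2 + sqrt(13) or u = -sqrt(13) - 2.
t^2 = -2 + sqrt(13) gives t = +/-sqrt(-2 + sqrt(13)) ~= +/-1.2671.
t^2 = -sqrt(13) - 2 < 0 has no real solution.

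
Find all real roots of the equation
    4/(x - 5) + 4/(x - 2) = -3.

x = 0.1597 or x = 4.1736

Multiply both sides by (x - 5)(x - 2):
4(x - 2) + 4(x - 5) = -3(x - 5)(x - 2).
Expand and collect terms: -3x² + 13x - 2 = 0.
By the quadratic formula, x = (-13 ± √145) / -6, so x ≈ 0.1597 or x ≈ 4.1736.
Neither value makes a denominator zero (x ≠ 5, x ≠ 2), so both are valid.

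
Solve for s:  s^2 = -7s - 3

Rearrange to standard form: s^2 + 7s + 3 = 0.
Discriminant: (7)^2 - 4*1*3 = 37.
Quadratic formula: s = (-7 +/- sqrt(37)) / 2.
So s = -7/2 + sqrt(37)/2 ~= -0.4586 or s = -7/2 - sqrt(37)/2 ~= -6.5414.

s = -6.5414 or s = -0.4586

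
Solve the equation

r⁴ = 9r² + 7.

Let u = r². The equation becomes u² - 9u - 7 = 0.
By the quadratic formula, u = 9/2 + √(109)/2 or u = 9/2 - √(109)/2.
r² = 9/2 + √(109)/2 gives r = ±√(9/2 + √(109)/2) ≈ ±3.1177.
r² = 9/2 - √(109)/2 < 0 has no real solution.

r = -3.1177 or r = 3.1177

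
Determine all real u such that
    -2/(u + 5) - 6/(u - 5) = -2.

Multiply both sides by (u + 5)(u - 5):
-2(u - 5) - 6(u + 5) = -2(u + 5)(u - 5).
Expand and collect terms: -2u² + 8u + 70 = 0.
By the quadratic formula, u = (-8 ± √624) / -4, so u ≈ -4.245 or u ≈ 8.245.
Neither value makes a denominator zero (u ≠ -5, u ≠ 5), so both are valid.

u = -4.245 or u = 8.245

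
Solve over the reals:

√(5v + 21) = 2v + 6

v = -1

Square both sides: 5v + 21 = (2v + 6)².
Expand and rearrange: 4v² + 19v + 15 = 0.
Solving gives v = -1 or v = -3.75.
Check each candidate in the original equation:
  v = -1: √(16) = 4, while 2v + 6 = 4 — valid.
  v = -3.75: √(2.25) = 1.5, while 2v + 6 = -1.5 — extraneous.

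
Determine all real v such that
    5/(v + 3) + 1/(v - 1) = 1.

v = -0.2361 or v = 4.2361

Multiply both sides by (v + 3)(v - 1):
5(v - 1) + (v + 3) = (v + 3)(v - 1).
Expand and collect terms: v² - 4v - 1 = 0.
By the quadratic formula, v = (4 ± √20) / 2, so v ≈ 4.2361 or v ≈ -0.2361.
Neither value makes a denominator zero (v ≠ -3, v ≠ 1), so both are valid.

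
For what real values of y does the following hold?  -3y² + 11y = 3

Rearrange to standard form: -3y² + 11y - 3 = 0.
Discriminant: (11)² − 4·(-3)·(-3) = 85.
Quadratic formula: y = (-11 ± √85) / (-6).
So y = 11/6 - √(85)/6 ≈ 0.2967 or y = √(85)/6 + 11/6 ≈ 3.3699.

y = 0.2967 or y = 3.3699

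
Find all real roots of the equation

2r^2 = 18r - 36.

Bring every term to one side: 2r^2 - 18r + 36 = 0.
Factor: 2(r - 6)(r - 3) = 0.
So r = 6 or r = 3.

r = 3 or r = 6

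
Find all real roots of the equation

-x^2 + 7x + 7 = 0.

Discriminant: (7)^2 - 4*(-1)*7 = 77.
Quadratic formula: x = (-7 +/- sqrt(77)) / (-2).
So x = 7/2 - sqrt(77)/2 ~= -0.8875 or x = 7/2 + sqrt(77)/2 ~= 7.8875.

x = -0.8875 or x = 7.8875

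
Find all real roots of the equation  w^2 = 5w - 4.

Bring every term to one side: w^2 - 5w + 4 = 0.
Factor: (w - 4)(w - 1) = 0.
So w = 4 or w = 1.

w = 1 or w = 4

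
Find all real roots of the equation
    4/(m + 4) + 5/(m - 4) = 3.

m = -2.9253 or m = 5.9253

Multiply both sides by (m + 4)(m - 4):
4(m - 4) + 5(m + 4) = 3(m + 4)(m - 4).
Expand and collect terms: 3m^2 - 9m - 52 = 0.
By the quadratic formula, m = (9 +/- sqrt(705)) / 6, so m ~= 5.9253 or m ~= -2.9253.
Neither value makes a denominator zero (m != -4, m != 4), so both are valid.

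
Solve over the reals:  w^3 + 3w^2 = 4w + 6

Rearrange: w^3 + 3w^2 - 4w - 6 = 0.
Possible rational roots are divisors of -6. Testing w = -1 gives 0, so (w + 1) is a factor.
Divide: w^3 + 3w^2 - 4w - 6 = (w + 1)(w^2 + 2w - 6).
Apply the quadratic formula to w^2 + 2w - 6 = 0: w = (-2 +/- sqrt(28))/2, i.e. w ~= 1.6458 or w ~= -3.6458.

w = -3.6458 or w = -1 or w = 1.6458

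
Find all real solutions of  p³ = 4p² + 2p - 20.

p = -2

Rearrange: p³ - 4p² - 2p + 20 = 0.
Possible rational roots are divisors of 20. Testing p = -2 gives 0, so (p + 2) is a factor.
Divide: p³ - 4p² - 2p + 20 = (p + 2)(p² - 6p + 10).
The quadratic p² - 6p + 10 has discriminant -4 < 0, so no further real roots.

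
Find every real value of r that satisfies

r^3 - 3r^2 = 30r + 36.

Rearrange: r^3 - 3r^2 - 30r - 36 = 0.
Possible rational roots are divisors of -36. Testing r = -3 gives 0, so (r + 3) is a factor.
Divide: r^3 - 3r^2 - 30r - 36 = (r + 3)(r^2 - 6r - 12).
Apply the quadratic formula to r^2 - 6r - 12 = 0: r = (6 +/- sqrt(84))/2, i.e. r ~= 7.5826 or r ~= -1.5826.

r = -3 or r = -1.5826 or r = 7.5826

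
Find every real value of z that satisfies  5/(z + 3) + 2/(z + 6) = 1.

z = -5.3589 or z = 3.3589

Multiply both sides by (z + 3)(z + 6):
5(z + 6) + 2(z + 3) = (z + 3)(z + 6).
Expand and collect terms: z² + 2z - 18 = 0.
By the quadratic formula, z = (-2 ± √76) / 2, so z ≈ 3.3589 or z ≈ -5.3589.
Neither value makes a denominator zero (z ≠ -3, z ≠ -6), so both are valid.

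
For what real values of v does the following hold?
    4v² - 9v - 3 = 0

Discriminant: (-9)² − 4·4·(-3) = 129.
Quadratic formula: v = (9 ± √129) / 8.
So v = 9/8 + √(129)/8 ≈ 2.5447 or v = 9/8 - √(129)/8 ≈ -0.2947.

v = -0.2947 or v = 2.5447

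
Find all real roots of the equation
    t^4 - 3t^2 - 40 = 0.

t = -2.8284 or t = 2.8284

Let u = t^2. The equation becomes u^2 - 3u - 40 = 0.
Factor: (u + 5)(u - 8) = 0, so u = -5 or u = 8.
t^2 = -5 < 0 has no real solution.
t^2 = 8 gives t = +/-2*sqrt(2) ~= +/-2.8284.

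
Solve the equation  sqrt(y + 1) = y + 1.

Square both sides: y + 1 = (y + 1)^2.
Expand and rearrange: y^2 + y = 0.
Solving gives y = 0 or y = -1.
Check each candidate in the original equation:
  y = 0: sqrt(1) = 1, while y + 1 = 1 — valid.
  y = -1: sqrt(0) = 0, while y + 1 = 0 — valid.

y = -1 or y = 0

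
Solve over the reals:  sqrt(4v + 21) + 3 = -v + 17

Isolate the radical: sqrt(4v + 21) = -v + 14.
Square both sides: 4v + 21 = (-v + 14)^2.
Expand and rearrange: v^2 - 32v + 175 = 0.
Solving gives v = 25 or v = 7.
Check each candidate in the original equation:
  v = 25: sqrt(121) = 11, while -v + 14 = -11 — extraneous.
  v = 7: sqrt(49) = 7, while -v + 14 = 7 — valid.

v = 7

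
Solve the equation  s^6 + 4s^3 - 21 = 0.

Let u = s^3. The equation becomes u^2 + 4u - 21 = 0.
Factor: (u + 7)(u - 3) = 0, so u = -7 or u = 3.
s^3 = -7 gives s = -(7)^(1/3) ~= -1.9129.
s^3 = 3 gives s = (3)^(1/3) ~= 1.4422.

s = -1.9129 or s = 1.4422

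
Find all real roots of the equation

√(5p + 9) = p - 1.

p = 8

Square both sides: 5p + 9 = (p - 1)².
Expand and rearrange: p² - 7p - 8 = 0.
Solving gives p = 8 or p = -1.
Check each candidate in the original equation:
  p = 8: √(49) = 7, while p - 1 = 7 — valid.
  p = -1: √(4) = 2, while p - 1 = -2 — extraneous.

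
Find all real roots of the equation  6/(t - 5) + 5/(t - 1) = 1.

t = 2.4792 or t = 14.5208

Multiply both sides by (t - 5)(t - 1):
6(t - 1) + 5(t - 5) = (t - 5)(t - 1).
Expand and collect terms: t² - 17t + 36 = 0.
By the quadratic formula, t = (17 ± √145) / 2, so t ≈ 14.5208 or t ≈ 2.4792.
Neither value makes a denominator zero (t ≠ 5, t ≠ 1), so both are valid.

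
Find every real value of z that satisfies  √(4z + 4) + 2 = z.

Isolate the radical: √(4z + 4) = z - 2.
Square both sides: 4z + 4 = (z - 2)².
Expand and rearrange: z² - 8z = 0.
Solving gives z = 8 or z = 0.
Check each candidate in the original equation:
  z = 8: √(36) = 6, while z - 2 = 6 — valid.
  z = 0: √(4) = 2, while z - 2 = -2 — extraneous.

z = 8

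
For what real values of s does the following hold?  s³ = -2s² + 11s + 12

s = -4 or s = -1 or s = 3

Rearrange: s³ + 2s² - 11s - 12 = 0.
Possible rational roots are divisors of -12. Testing s = -1 gives 0, so (s + 1) is a factor.
Divide: s³ + 2s² - 11s - 12 = (s + 1)(s² + s - 12).
Factor the quadratic: s = 3 or s = -4.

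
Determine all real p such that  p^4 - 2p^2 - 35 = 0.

p = -2.6458 or p = 2.6458

Let u = p^2. The equation becomes u^2 - 2u - 35 = 0.
Factor: (u - 7)(u + 5) = 0, so u = 7 or u = -5.
p^2 = 7 gives p = +/-sqrt(7) ~= +/-2.6458.
p^2 = -5 < 0 has no real solution.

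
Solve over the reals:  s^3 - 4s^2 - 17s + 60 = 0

s = -4 or s = 3 or s = 5

Possible rational roots are divisors of 60. Testing s = 5 gives 0, so (s - 5) is a factor.
Divide: s^3 - 4s^2 - 17s + 60 = (s - 5)(s^2 + s - 12).
Factor the quadratic: s = 3 or s = -4.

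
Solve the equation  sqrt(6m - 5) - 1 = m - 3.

Isolate the radical: sqrt(6m - 5) = m - 2.
Square both sides: 6m - 5 = (m - 2)^2.
Expand and rearrange: m^2 - 10m + 9 = 0.
Solving gives m = 9 or m = 1.
Check each candidate in the original equation:
  m = 9: sqrt(49) = 7, while m - 2 = 7 — valid.
  m = 1: sqrt(1) = 1, while m - 2 = -1 — extraneous.

m = 9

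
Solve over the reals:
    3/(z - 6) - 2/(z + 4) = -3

Multiply both sides by (z - 6)(z + 4):
3(z + 4) - 2(z - 6) = -3(z - 6)(z + 4).
Expand and collect terms: -3z² + 5z + 48 = 0.
By the quadratic formula, z = (-5 ± √601) / -6, so z ≈ -3.2526 or z ≈ 4.9192.
Neither value makes a denominator zero (z ≠ 6, z ≠ -4), so both are valid.

z = -3.2526 or z = 4.9192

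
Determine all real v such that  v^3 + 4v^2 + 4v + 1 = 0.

Possible rational roots are divisors of 1. Testing v = -1 gives 0, so (v + 1) is a factor.
Divide: v^3 + 4v^2 + 4v + 1 = (v + 1)(v^2 + 3v + 1).
Apply the quadratic formula to v^2 + 3v + 1 = 0: v = (-3 +/- sqrt(5))/2, i.e. v ~= -0.382 or v ~= -2.618.

v = -2.618 or v = -1 or v = -0.382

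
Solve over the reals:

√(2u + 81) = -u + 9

u = 0

Square both sides: 2u + 81 = (-u + 9)².
Expand and rearrange: u² - 20u = 0.
Solving gives u = 20 or u = 0.
Check each candidate in the original equation:
  u = 20: √(121) = 11, while -u + 9 = -11 — extraneous.
  u = 0: √(81) = 9, while -u + 9 = 9 — valid.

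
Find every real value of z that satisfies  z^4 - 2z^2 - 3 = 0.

z = -1.7321 or z = 1.7321

Let u = z^2. The equation becomes u^2 - 2u - 3 = 0.
Factor: (u - 3)(u + 1) = 0, so u = 3 or u = -1.
z^2 = 3 gives z = +/-sqrt(3) ~= +/-1.7321.
z^2 = -1 < 0 has no real solution.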